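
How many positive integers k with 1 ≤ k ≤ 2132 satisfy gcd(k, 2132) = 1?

960

First factor: 2132 = 2**2 · 13 · 41.
φ(2^2) = 2^2 − 2^1 = 4 − 2 = 2.
φ(13) = 13 − 1 = 12.
φ(41) = 41 − 1 = 40.
Since φ is multiplicative, φ(2132) = 2 · 12 · 40 = 960.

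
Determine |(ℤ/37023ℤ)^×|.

20160

Factor 37023: 37023 = 3 · 7 · 41 · 43.
φ(37023) = 37023 · (1 − 1/3) · (1 − 1/7) · (1 − 1/41) · (1 − 1/43)
       = 37023 · 20160/37023 = 20160.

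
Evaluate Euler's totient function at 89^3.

φ(89^3) = 89^2·(89−1) = 7921·88 = 697048.

697048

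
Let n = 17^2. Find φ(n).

φ(17^2) = 17^2 − 17^1 = 289 − 17 = 272.

272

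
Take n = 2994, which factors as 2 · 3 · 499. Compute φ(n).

φ(2994) = 2994 · (1 − 1/2) · (1 − 1/3) · (1 − 1/499)
       = 2994 · 996/2994 = 996.

996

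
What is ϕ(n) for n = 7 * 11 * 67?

φ(5159) = 5159 · (1 − 1/7) · (1 − 1/11) · (1 − 1/67)
       = 5159 · 3960/5159 = 3960.

3960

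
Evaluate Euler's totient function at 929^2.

862112

φ(863041) = 863041 · (1 − 1/929)
       = 863041 · 928/929 = 862112.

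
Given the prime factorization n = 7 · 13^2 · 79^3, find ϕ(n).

φ(7) = 7 − 1 = 6.
φ(13^2) = 13^2 − 13^1 = 169 − 13 = 156.
φ(79^3) = 79^2·(79−1) = 6241·78 = 486798.
φ(583265137) = 6 × 156 × 486798 = 455642928.

455642928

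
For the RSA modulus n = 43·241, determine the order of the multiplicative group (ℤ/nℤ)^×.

10080

φ(10363) = 10363 · (1 − 1/43) · (1 − 1/241)
       = 10363 · 10080/10363 = 10080.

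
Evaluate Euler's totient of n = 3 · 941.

1880

φ(3) = 3 − 1 = 2.
φ(941) = 941 − 1 = 940.
Since φ is multiplicative, φ(2823) = 2 · 940 = 1880.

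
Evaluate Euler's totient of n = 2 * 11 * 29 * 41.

φ(26158) = 26158 · (1 − 1/2) · (1 − 1/11) · (1 − 1/29) · (1 − 1/41)
       = 26158 · 11200/26158 = 11200.

11200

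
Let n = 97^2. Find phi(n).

φ(97^2) = 97^2 − 97^1 = 9409 − 97 = 9312.

9312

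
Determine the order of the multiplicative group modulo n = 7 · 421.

φ(2947) = 2947 · (1 − 1/7) · (1 − 1/421)
       = 2947 · 2520/2947 = 2520.

2520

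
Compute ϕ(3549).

1872

First factor: 3549 = 3 · 7 · 13^2.
φ(3) = 3 − 1 = 2.
φ(7) = 7 − 1 = 6.
φ(13^2) = 13^2 − 13^1 = 169 − 13 = 156.
Multiply: 2 · 6 · 156 = 1872.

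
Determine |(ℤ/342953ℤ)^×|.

Prime factorization: 342953 = 13 × 23 × 31 × 37.
φ(342953) = 342953 · (1 − 1/13) · (1 − 1/23) · (1 − 1/31) · (1 − 1/37)
       = 342953 · 285120/342953 = 285120.

285120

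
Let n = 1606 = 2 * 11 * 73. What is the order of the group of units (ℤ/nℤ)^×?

φ(1606) = 1606 · (1 − 1/2) · (1 − 1/11) · (1 − 1/73)
       = 1606 · 720/1606 = 720.

720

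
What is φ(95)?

Factor 95: 95 = 5 × 19.
φ(5) = 5 − 1 = 4.
φ(19) = 19 − 1 = 18.
φ(95) = 4 × 18 = 72.

72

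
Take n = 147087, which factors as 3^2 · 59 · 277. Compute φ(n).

φ(147087) = 147087 · (1 − 1/3) · (1 − 1/59) · (1 − 1/277)
       = 147087 · 32016/49029 = 96048.

96048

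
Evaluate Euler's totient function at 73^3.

383688

φ(73^3) = 73^2·(73−1) = 5329·72 = 383688.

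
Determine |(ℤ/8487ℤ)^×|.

5280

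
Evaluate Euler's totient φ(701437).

580800

701437 = 11^3 · 17 · 31.
φ(11^3) = 11^3 − 11^2 = 1331 − 121 = 1210.
φ(17) = 17 − 1 = 16.
φ(31) = 31 − 1 = 30.
Since φ is multiplicative, φ(701437) = 1210 · 16 · 30 = 580800.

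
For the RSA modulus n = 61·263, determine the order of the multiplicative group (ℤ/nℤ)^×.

φ(pq) = (p−1)(q−1) = 60 · 262 = 15720.

15720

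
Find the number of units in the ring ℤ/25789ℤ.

23040

First factor: 25789 = 17 * 37 * 41.
φ(17) = 17 − 1 = 16.
φ(37) = 37 − 1 = 36.
φ(41) = 41 − 1 = 40.
φ(25789) = 16 × 36 × 40 = 23040.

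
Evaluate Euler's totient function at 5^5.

2500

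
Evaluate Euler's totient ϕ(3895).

2880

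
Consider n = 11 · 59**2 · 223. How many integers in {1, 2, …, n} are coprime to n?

7596840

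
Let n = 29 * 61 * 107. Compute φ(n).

φ(29) = 29 − 1 = 28.
φ(61) = 61 − 1 = 60.
φ(107) = 107 − 1 = 106.
Multiply: 28 · 60 · 106 = 178080.

178080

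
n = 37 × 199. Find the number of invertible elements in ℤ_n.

7128

φ(37) = 37 − 1 = 36.
φ(199) = 199 − 1 = 198.
Since φ is multiplicative, φ(7363) = 36 · 198 = 7128.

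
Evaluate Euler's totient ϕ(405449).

Factor 405449: 405449 = 11 * 29 * 31 * 41.
φ(405449) = 405449 · (1 − 1/11) · (1 − 1/29) · (1 − 1/31) · (1 − 1/41)
       = 405449 · 336000/405449 = 336000.

336000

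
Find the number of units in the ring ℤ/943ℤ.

880

First factor: 943 = 23 * 41.
φ(23) = 23 − 1 = 22.
φ(41) = 41 − 1 = 40.
φ(943) = 22 × 40 = 880.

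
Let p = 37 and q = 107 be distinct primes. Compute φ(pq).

φ(3959) = 3959 · (1 − 1/37) · (1 − 1/107)
       = 3959 · 3816/3959 = 3816.

3816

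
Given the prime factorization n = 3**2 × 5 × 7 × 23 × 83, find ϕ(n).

φ(3^2) = 3^1·(3−1) = 3·2 = 6.
φ(5) = 5 − 1 = 4.
φ(7) = 7 − 1 = 6.
φ(23) = 23 − 1 = 22.
φ(83) = 83 − 1 = 82.
Multiply: 6 · 4 · 6 · 22 · 82 = 259776.

259776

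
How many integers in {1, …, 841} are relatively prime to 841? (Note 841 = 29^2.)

812

φ(29^2) = 29^1·(29−1) = 29·28 = 812.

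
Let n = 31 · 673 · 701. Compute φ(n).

φ(14624963) = 14624963 · (1 − 1/31) · (1 − 1/673) · (1 − 1/701)
       = 14624963 · 14112000/14624963 = 14112000.

14112000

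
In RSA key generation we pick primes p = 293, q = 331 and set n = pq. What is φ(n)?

96360

φ(pq) = (p−1)(q−1) = 292 · 330 = 96360.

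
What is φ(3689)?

2880

Factor 3689: 3689 = 7 · 17 · 31.
φ(3689) = 3689 · (1 − 1/7) · (1 − 1/17) · (1 − 1/31)
       = 3689 · 2880/3689 = 2880.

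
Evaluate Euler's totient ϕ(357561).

207360

First factor: 357561 = 3^3 · 17 · 19 · 41.
φ(3^3) = 3^2·(3−1) = 9·2 = 18.
φ(17) = 17 − 1 = 16.
φ(19) = 19 − 1 = 18.
φ(41) = 41 − 1 = 40.
Multiply: 18 · 16 · 18 · 40 = 207360.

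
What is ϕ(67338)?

Factor 67338: 67338 = 2 * 3^3 * 29 * 43.
φ(67338) = 67338 · (1 − 1/2) · (1 − 1/3) · (1 − 1/29) · (1 − 1/43)
       = 67338 · 2352/7482 = 21168.

21168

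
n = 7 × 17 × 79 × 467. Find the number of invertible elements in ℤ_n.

φ(7) = 7 − 1 = 6.
φ(17) = 17 − 1 = 16.
φ(79) = 79 − 1 = 78.
φ(467) = 467 − 1 = 466.
φ(4390267) = 6 × 16 × 78 × 466 = 3489408.

3489408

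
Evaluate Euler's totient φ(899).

840

First factor: 899 = 29 · 31.
φ(899) = 899 · (1 − 1/29) · (1 − 1/31)
       = 899 · 840/899 = 840.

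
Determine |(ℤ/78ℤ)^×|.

24

Factor 78: 78 = 2 · 3 · 13.
φ(78) = 78 · (1 − 1/2) · (1 − 1/3) · (1 − 1/13)
       = 78 · 24/78 = 24.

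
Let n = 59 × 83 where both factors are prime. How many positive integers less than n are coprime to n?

φ(4897) = 4897 · (1 − 1/59) · (1 − 1/83)
       = 4897 · 4756/4897 = 4756.

4756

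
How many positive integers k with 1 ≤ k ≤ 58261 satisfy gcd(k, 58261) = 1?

Prime factorization: 58261 = 7**2 · 29 · 41.
φ(7^2) = 7^1·(7−1) = 7·6 = 42.
φ(29) = 29 − 1 = 28.
φ(41) = 41 − 1 = 40.
Multiply: 42 · 28 · 40 = 47040.

47040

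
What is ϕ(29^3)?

φ(29^3) = 29^2·(29−1) = 841·28 = 23548.

23548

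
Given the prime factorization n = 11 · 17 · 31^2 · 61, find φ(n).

φ(11) = 11 − 1 = 10.
φ(17) = 17 − 1 = 16.
φ(31^2) = 31^1·(31−1) = 31·30 = 930.
φ(61) = 61 − 1 = 60.
Since φ is multiplicative, φ(10962127) = 10 · 16 · 930 · 60 = 8928000.

8928000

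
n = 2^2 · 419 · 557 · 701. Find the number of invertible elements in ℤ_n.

φ(2^2) = 2^1·(2−1) = 2·1 = 2.
φ(419) = 419 − 1 = 418.
φ(557) = 557 − 1 = 556.
φ(701) = 701 − 1 = 700.
Since φ is multiplicative, φ(654405932) = 2 · 418 · 556 · 700 = 325371200.

325371200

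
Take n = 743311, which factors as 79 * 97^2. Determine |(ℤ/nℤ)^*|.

726336

φ(743311) = 743311 · (1 − 1/79) · (1 − 1/97)
       = 743311 · 7488/7663 = 726336.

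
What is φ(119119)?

80640

Factor 119119: 119119 = 7**2 * 11 * 13 * 17.
φ(7^2) = 7^1·(7−1) = 7·6 = 42.
φ(11) = 11 − 1 = 10.
φ(13) = 13 − 1 = 12.
φ(17) = 17 − 1 = 16.
Multiply: 42 · 10 · 12 · 16 = 80640.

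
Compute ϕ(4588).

2160

First factor: 4588 = 2**2 × 31 × 37.
φ(4588) = 4588 · (1 − 1/2) · (1 − 1/31) · (1 − 1/37)
       = 4588 · 1080/2294 = 2160.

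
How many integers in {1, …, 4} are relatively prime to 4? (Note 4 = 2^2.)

2

φ(4) = 4 · (1 − 1/2)
       = 4 · 1/2 = 2.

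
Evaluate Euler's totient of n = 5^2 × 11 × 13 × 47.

φ(168025) = 168025 · (1 − 1/5) · (1 − 1/11) · (1 − 1/13) · (1 − 1/47)
       = 168025 · 22080/33605 = 110400.

110400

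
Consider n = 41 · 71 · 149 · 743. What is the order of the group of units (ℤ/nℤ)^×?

φ(322268077) = 322268077 · (1 − 1/41) · (1 − 1/71) · (1 − 1/149) · (1 − 1/743)
       = 322268077 · 307484800/322268077 = 307484800.

307484800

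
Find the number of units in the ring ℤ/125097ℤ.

First factor: 125097 = 3 * 7**2 * 23 * 37.
φ(3) = 3 − 1 = 2.
φ(7^2) = 7^1·(7−1) = 7·6 = 42.
φ(23) = 23 − 1 = 22.
φ(37) = 37 − 1 = 36.
φ(125097) = 2 × 42 × 22 × 36 = 66528.

66528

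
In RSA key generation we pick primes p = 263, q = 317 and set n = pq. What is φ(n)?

φ(pq) = (p−1)(q−1) = 262 · 316 = 82792.

82792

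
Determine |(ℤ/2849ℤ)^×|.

First factor: 2849 = 7 × 11 × 37.
φ(7) = 7 − 1 = 6.
φ(11) = 11 − 1 = 10.
φ(37) = 37 − 1 = 36.
φ(2849) = 6 × 10 × 36 = 2160.

2160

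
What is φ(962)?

432

Prime factorization: 962 = 2 × 13 × 37.
φ(2) = 2 − 1 = 1.
φ(13) = 13 − 1 = 12.
φ(37) = 37 − 1 = 36.
Multiply: 1 · 12 · 36 = 432.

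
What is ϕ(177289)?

Prime factorization: 177289 = 7 · 19 · 31 · 43.
φ(177289) = 177289 · (1 − 1/7) · (1 − 1/19) · (1 − 1/31) · (1 − 1/43)
       = 177289 · 136080/177289 = 136080.

136080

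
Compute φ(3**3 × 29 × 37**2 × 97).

64447488

φ(3^3) = 3^2·(3−1) = 9·2 = 18.
φ(29) = 29 − 1 = 28.
φ(37^2) = 37^2 − 37^1 = 1369 − 37 = 1332.
φ(97) = 97 − 1 = 96.
φ(103976919) = 18 × 28 × 1332 × 96 = 64447488.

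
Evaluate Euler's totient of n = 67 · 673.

44352

φ(45091) = 45091 · (1 − 1/67) · (1 − 1/673)
       = 45091 · 44352/45091 = 44352.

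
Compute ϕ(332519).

272160

332519 = 11 · 19 · 37 · 43.
φ(11) = 11 − 1 = 10.
φ(19) = 19 − 1 = 18.
φ(37) = 37 − 1 = 36.
φ(43) = 43 − 1 = 42.
Multiply: 10 · 18 · 36 · 42 = 272160.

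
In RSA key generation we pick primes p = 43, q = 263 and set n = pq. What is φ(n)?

11004

φ(n) = (p − 1)(q − 1) = (43−1)(263−1) = 42·262 = 11004.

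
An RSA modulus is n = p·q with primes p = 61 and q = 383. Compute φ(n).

For distinct primes, φ(pq) = (p−1)(q−1) = 60 × 382 = 22920.

22920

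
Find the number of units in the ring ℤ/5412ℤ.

Prime factorization: 5412 = 2^2 * 3 * 11 * 41.
φ(5412) = 5412 · (1 − 1/2) · (1 − 1/3) · (1 − 1/11) · (1 − 1/41)
       = 5412 · 800/2706 = 1600.

1600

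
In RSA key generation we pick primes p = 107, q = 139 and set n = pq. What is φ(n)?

φ(pq) = (p−1)(q−1) = 106 · 138 = 14628.

14628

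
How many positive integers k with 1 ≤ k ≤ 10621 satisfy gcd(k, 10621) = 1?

9072

10621 = 13 · 19 · 43.
φ(13) = 13 − 1 = 12.
φ(19) = 19 − 1 = 18.
φ(43) = 43 − 1 = 42.
Since φ is multiplicative, φ(10621) = 12 · 18 · 42 = 9072.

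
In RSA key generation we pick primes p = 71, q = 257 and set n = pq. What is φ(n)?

17920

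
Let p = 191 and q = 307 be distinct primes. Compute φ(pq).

For distinct primes, φ(pq) = (p−1)(q−1) = 190 × 306 = 58140.

58140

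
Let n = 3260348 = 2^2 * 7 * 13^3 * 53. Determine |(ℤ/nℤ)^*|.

φ(3260348) = 3260348 · (1 − 1/2) · (1 − 1/7) · (1 − 1/13) · (1 − 1/53)
       = 3260348 · 3744/9646 = 1265472.

1265472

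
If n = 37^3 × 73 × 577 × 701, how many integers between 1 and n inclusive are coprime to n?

φ(37^3) = 37^2·(37−1) = 1369·36 = 49284.
φ(73) = 73 − 1 = 72.
φ(577) = 577 − 1 = 576.
φ(701) = 701 − 1 = 700.
Multiply: 49284 · 72 · 576 · 700 = 1430734233600.

1430734233600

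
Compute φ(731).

672

Prime factorization: 731 = 17 × 43.
φ(17) = 17 − 1 = 16.
φ(43) = 43 − 1 = 42.
Multiply: 16 · 42 = 672.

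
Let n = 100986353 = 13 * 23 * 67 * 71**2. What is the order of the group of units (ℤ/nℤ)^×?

86597280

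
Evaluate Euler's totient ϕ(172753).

Factor 172753: 172753 = 7 · 23 · 29 · 37.
φ(172753) = 172753 · (1 − 1/7) · (1 − 1/23) · (1 − 1/29) · (1 − 1/37)
       = 172753 · 133056/172753 = 133056.

133056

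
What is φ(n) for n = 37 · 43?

φ(37) = 37 − 1 = 36.
φ(43) = 43 − 1 = 42.
Multiply: 36 · 42 = 1512.

1512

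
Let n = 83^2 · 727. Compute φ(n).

4941156

φ(5008303) = 5008303 · (1 − 1/83) · (1 − 1/727)
       = 5008303 · 59532/60341 = 4941156.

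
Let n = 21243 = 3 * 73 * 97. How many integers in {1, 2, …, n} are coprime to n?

φ(3) = 3 − 1 = 2.
φ(73) = 73 − 1 = 72.
φ(97) = 97 − 1 = 96.
φ(21243) = 2 × 72 × 96 = 13824.

13824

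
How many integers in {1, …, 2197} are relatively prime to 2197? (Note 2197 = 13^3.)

φ(13^3) = 13^2·(13−1) = 169·12 = 2028.

2028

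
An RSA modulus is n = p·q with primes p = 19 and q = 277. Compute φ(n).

φ(19) = 19 − 1 = 18.
φ(277) = 277 − 1 = 276.
φ(5263) = 18 × 276 = 4968.

4968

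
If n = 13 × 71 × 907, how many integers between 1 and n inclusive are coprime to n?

761040

φ(13) = 13 − 1 = 12.
φ(71) = 71 − 1 = 70.
φ(907) = 907 − 1 = 906.
Since φ is multiplicative, φ(837161) = 12 · 70 · 906 = 761040.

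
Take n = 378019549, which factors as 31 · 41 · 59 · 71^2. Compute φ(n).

345912000

φ(378019549) = 378019549 · (1 − 1/31) · (1 − 1/41) · (1 − 1/59) · (1 − 1/71)
       = 378019549 · 4872000/5324219 = 345912000.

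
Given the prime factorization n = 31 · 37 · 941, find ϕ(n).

1015200

φ(31) = 31 − 1 = 30.
φ(37) = 37 − 1 = 36.
φ(941) = 941 − 1 = 940.
Since φ is multiplicative, φ(1079327) = 30 · 36 · 940 = 1015200.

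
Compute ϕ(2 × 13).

φ(26) = 26 · (1 − 1/2) · (1 − 1/13)
       = 26 · 12/26 = 12.

12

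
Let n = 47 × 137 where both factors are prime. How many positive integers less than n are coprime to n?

6256

For distinct primes, φ(pq) = (p−1)(q−1) = 46 × 136 = 6256.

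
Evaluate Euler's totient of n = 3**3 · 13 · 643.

138672

φ(3^3) = 3^3 − 3^2 = 27 − 9 = 18.
φ(13) = 13 − 1 = 12.
φ(643) = 643 − 1 = 642.
Since φ is multiplicative, φ(225693) = 18 · 12 · 642 = 138672.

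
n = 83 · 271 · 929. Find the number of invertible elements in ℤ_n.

20545920

φ(20895997) = 20895997 · (1 − 1/83) · (1 − 1/271) · (1 − 1/929)
       = 20895997 · 20545920/20895997 = 20545920.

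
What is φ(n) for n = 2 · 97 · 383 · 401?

14668800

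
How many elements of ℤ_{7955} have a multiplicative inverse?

Prime factorization: 7955 = 5 × 37 × 43.
φ(5) = 5 − 1 = 4.
φ(37) = 37 − 1 = 36.
φ(43) = 43 − 1 = 42.
Multiply: 4 · 36 · 42 = 6048.

6048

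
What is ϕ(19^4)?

123462

φ(19^4) = 19^4 − 19^3 = 130321 − 6859 = 123462.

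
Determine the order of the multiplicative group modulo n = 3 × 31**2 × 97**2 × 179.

3083016960

φ(4855580313) = 4855580313 · (1 − 1/3) · (1 − 1/31) · (1 − 1/97) · (1 − 1/179)
       = 4855580313 · 1025280/1614759 = 3083016960.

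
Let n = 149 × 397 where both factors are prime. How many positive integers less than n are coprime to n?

58608

φ(n) = (p − 1)(q − 1) = (149−1)(397−1) = 148·396 = 58608.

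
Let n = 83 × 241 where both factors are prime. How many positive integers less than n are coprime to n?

For distinct primes, φ(pq) = (p−1)(q−1) = 82 × 240 = 19680.

19680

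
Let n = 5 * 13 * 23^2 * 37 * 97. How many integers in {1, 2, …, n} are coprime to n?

83939328

φ(5) = 5 − 1 = 4.
φ(13) = 13 − 1 = 12.
φ(23^2) = 23^1·(23−1) = 23·22 = 506.
φ(37) = 37 − 1 = 36.
φ(97) = 97 − 1 = 96.
Multiply: 4 · 12 · 506 · 36 · 96 = 83939328.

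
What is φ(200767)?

Prime factorization: 200767 = 7 · 23 · 29 · 43.
φ(200767) = 200767 · (1 − 1/7) · (1 − 1/23) · (1 − 1/29) · (1 − 1/43)
       = 200767 · 155232/200767 = 155232.

155232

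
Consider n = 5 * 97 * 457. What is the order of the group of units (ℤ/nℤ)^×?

φ(5) = 5 − 1 = 4.
φ(97) = 97 − 1 = 96.
φ(457) = 457 − 1 = 456.
Multiply: 4 · 96 · 456 = 175104.

175104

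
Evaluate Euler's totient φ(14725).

14725 = 5**2 * 19 * 31.
φ(14725) = 14725 · (1 − 1/5) · (1 − 1/19) · (1 − 1/31)
       = 14725 · 2160/2945 = 10800.

10800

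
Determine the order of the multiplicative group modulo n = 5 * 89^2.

31328

φ(5) = 5 − 1 = 4.
φ(89^2) = 89^1·(89−1) = 89·88 = 7832.
Since φ is multiplicative, φ(39605) = 4 · 7832 = 31328.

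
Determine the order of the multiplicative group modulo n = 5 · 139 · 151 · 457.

φ(5) = 5 − 1 = 4.
φ(139) = 139 − 1 = 138.
φ(151) = 151 − 1 = 150.
φ(457) = 457 − 1 = 456.
φ(47959865) = 4 × 138 × 150 × 456 = 37756800.

37756800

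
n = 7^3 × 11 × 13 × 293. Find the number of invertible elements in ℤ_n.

10301760

φ(7^3) = 7^3 − 7^2 = 343 − 49 = 294.
φ(11) = 11 − 1 = 10.
φ(13) = 13 − 1 = 12.
φ(293) = 293 − 1 = 292.
Since φ is multiplicative, φ(14371357) = 294 · 10 · 12 · 292 = 10301760.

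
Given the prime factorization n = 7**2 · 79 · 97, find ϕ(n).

314496

φ(7^2) = 7^2 − 7^1 = 49 − 7 = 42.
φ(79) = 79 − 1 = 78.
φ(97) = 97 − 1 = 96.
Since φ is multiplicative, φ(375487) = 42 · 78 · 96 = 314496.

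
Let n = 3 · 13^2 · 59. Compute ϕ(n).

φ(3) = 3 − 1 = 2.
φ(13^2) = 13^2 − 13^1 = 169 − 13 = 156.
φ(59) = 59 − 1 = 58.
Multiply: 2 · 156 · 58 = 18096.

18096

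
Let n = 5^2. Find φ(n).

20

φ(5^2) = 5^2 − 5^1 = 25 − 5 = 20.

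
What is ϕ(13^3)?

2028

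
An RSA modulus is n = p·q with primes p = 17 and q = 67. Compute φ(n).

1056

φ(17) = 17 − 1 = 16.
φ(67) = 67 − 1 = 66.
φ(1139) = 16 × 66 = 1056.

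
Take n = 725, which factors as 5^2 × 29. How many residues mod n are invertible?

560

φ(725) = 725 · (1 − 1/5) · (1 − 1/29)
       = 725 · 112/145 = 560.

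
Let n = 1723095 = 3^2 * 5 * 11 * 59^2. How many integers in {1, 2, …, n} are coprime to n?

φ(1723095) = 1723095 · (1 − 1/3) · (1 − 1/5) · (1 − 1/11) · (1 − 1/59)
       = 1723095 · 4640/9735 = 821280.

821280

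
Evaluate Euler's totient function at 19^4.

123462

φ(19^4) = 19^3·(19−1) = 6859·18 = 123462.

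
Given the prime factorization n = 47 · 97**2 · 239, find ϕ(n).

φ(47) = 47 − 1 = 46.
φ(97^2) = 97^1·(97−1) = 97·96 = 9312.
φ(239) = 239 − 1 = 238.
Multiply: 46 · 9312 · 238 = 101947776.

101947776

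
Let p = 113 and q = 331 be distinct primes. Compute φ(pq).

36960

For distinct primes, φ(pq) = (p−1)(q−1) = 112 × 330 = 36960.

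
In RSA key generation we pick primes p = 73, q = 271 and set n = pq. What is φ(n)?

19440

φ(73) = 73 − 1 = 72.
φ(271) = 271 − 1 = 270.
φ(19783) = 72 × 270 = 19440.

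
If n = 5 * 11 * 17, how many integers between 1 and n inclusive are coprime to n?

φ(5) = 5 − 1 = 4.
φ(11) = 11 − 1 = 10.
φ(17) = 17 − 1 = 16.
Since φ is multiplicative, φ(935) = 4 · 10 · 16 = 640.

640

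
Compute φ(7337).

First factor: 7337 = 11 * 23 * 29.
φ(11) = 11 − 1 = 10.
φ(23) = 23 − 1 = 22.
φ(29) = 29 − 1 = 28.
φ(7337) = 10 × 22 × 28 = 6160.

6160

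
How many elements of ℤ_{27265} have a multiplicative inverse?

First factor: 27265 = 5 × 7 × 19 × 41.
φ(27265) = 27265 · (1 − 1/5) · (1 − 1/7) · (1 − 1/19) · (1 − 1/41)
       = 27265 · 17280/27265 = 17280.

17280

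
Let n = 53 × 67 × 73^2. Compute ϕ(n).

φ(53) = 53 − 1 = 52.
φ(67) = 67 − 1 = 66.
φ(73^2) = 73^2 − 73^1 = 5329 − 73 = 5256.
Since φ is multiplicative, φ(18923279) = 52 · 66 · 5256 = 18038592.

18038592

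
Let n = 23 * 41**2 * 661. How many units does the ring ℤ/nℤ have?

23812800

φ(25556243) = 25556243 · (1 − 1/23) · (1 − 1/41) · (1 − 1/661)
       = 25556243 · 580800/623323 = 23812800.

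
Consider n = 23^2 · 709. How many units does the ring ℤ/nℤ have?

358248

φ(375061) = 375061 · (1 − 1/23) · (1 − 1/709)
       = 375061 · 15576/16307 = 358248.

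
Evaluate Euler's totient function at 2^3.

φ(2^3) = 2^2·(2−1) = 4·1 = 4.

4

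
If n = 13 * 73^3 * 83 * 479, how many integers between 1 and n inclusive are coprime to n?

180468418176

φ(201059935297) = 201059935297 · (1 − 1/13) · (1 − 1/73) · (1 − 1/83) · (1 − 1/479)
       = 201059935297 · 33865344/37729393 = 180468418176.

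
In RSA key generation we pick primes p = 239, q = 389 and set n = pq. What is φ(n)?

φ(92971) = 92971 · (1 − 1/239) · (1 − 1/389)
       = 92971 · 92344/92971 = 92344.

92344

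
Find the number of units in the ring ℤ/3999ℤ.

2520

Factor 3999: 3999 = 3 · 31 · 43.
φ(3) = 3 − 1 = 2.
φ(31) = 31 − 1 = 30.
φ(43) = 43 − 1 = 42.
φ(3999) = 2 × 30 × 42 = 2520.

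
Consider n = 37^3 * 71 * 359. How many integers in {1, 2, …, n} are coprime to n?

φ(1291094317) = 1291094317 · (1 − 1/37) · (1 − 1/71) · (1 − 1/359)
       = 1291094317 · 902160/943093 = 1235057040.

1235057040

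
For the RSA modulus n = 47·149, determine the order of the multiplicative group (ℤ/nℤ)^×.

6808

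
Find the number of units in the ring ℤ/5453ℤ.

First factor: 5453 = 7 · 19 · 41.
φ(7) = 7 − 1 = 6.
φ(19) = 19 − 1 = 18.
φ(41) = 41 − 1 = 40.
Multiply: 6 · 18 · 40 = 4320.

4320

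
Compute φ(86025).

43200

Prime factorization: 86025 = 3 × 5^2 × 31 × 37.
φ(3) = 3 − 1 = 2.
φ(5^2) = 5^2 − 5^1 = 25 − 5 = 20.
φ(31) = 31 − 1 = 30.
φ(37) = 37 − 1 = 36.
Multiply: 2 · 20 · 30 · 36 = 43200.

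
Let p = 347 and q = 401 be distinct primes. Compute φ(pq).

φ(n) = (p − 1)(q − 1) = (347−1)(401−1) = 346·400 = 138400.

138400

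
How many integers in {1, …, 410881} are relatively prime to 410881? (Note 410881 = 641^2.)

410240

φ(641^2) = 641^2 − 641^1 = 410881 − 641 = 410240.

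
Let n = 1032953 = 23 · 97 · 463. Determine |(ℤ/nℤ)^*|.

φ(1032953) = 1032953 · (1 − 1/23) · (1 − 1/97) · (1 − 1/463)
       = 1032953 · 975744/1032953 = 975744.

975744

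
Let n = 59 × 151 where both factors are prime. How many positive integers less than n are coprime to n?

φ(n) = (p − 1)(q − 1) = (59−1)(151−1) = 58·150 = 8700.

8700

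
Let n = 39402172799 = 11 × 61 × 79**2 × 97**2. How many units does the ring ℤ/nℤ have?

34428326400

φ(39402172799) = 39402172799 · (1 − 1/11) · (1 − 1/61) · (1 − 1/79) · (1 − 1/97)
       = 39402172799 · 4492800/5141873 = 34428326400.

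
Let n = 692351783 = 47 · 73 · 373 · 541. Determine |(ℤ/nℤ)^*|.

φ(692351783) = 692351783 · (1 − 1/47) · (1 − 1/73) · (1 − 1/373) · (1 − 1/541)
       = 692351783 · 665314560/692351783 = 665314560.

665314560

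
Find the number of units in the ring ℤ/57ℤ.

36

First factor: 57 = 3 * 19.
φ(57) = 57 · (1 − 1/3) · (1 − 1/19)
       = 57 · 36/57 = 36.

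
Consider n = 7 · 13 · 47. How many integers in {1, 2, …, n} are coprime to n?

φ(4277) = 4277 · (1 − 1/7) · (1 − 1/13) · (1 − 1/47)
       = 4277 · 3312/4277 = 3312.

3312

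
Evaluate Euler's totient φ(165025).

105600

Factor 165025: 165025 = 5^2 · 7 · 23 · 41.
φ(5^2) = 5^1·(5−1) = 5·4 = 20.
φ(7) = 7 − 1 = 6.
φ(23) = 23 − 1 = 22.
φ(41) = 41 − 1 = 40.
Since φ is multiplicative, φ(165025) = 20 · 6 · 22 · 40 = 105600.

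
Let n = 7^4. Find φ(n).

2058

φ(2401) = 2401 · (1 − 1/7)
       = 2401 · 6/7 = 2058.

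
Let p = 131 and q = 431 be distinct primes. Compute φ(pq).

φ(131) = 131 − 1 = 130.
φ(431) = 431 − 1 = 430.
φ(56461) = 130 × 430 = 55900.

55900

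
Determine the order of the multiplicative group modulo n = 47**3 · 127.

12803364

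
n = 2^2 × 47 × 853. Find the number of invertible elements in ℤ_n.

78384

φ(160364) = 160364 · (1 − 1/2) · (1 − 1/47) · (1 − 1/853)
       = 160364 · 39192/80182 = 78384.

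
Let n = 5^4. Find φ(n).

500

φ(625) = 625 · (1 − 1/5)
       = 625 · 4/5 = 500.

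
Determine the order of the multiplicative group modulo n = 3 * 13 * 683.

φ(26637) = 26637 · (1 − 1/3) · (1 − 1/13) · (1 − 1/683)
       = 26637 · 16368/26637 = 16368.

16368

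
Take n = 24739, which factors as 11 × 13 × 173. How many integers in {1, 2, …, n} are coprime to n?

φ(24739) = 24739 · (1 − 1/11) · (1 − 1/13) · (1 − 1/173)
       = 24739 · 20640/24739 = 20640.

20640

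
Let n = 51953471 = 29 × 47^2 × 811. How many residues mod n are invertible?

49034160

φ(29) = 29 − 1 = 28.
φ(47^2) = 47^1·(47−1) = 47·46 = 2162.
φ(811) = 811 − 1 = 810.
Since φ is multiplicative, φ(51953471) = 28 · 2162 · 810 = 49034160.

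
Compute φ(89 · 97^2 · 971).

φ(813116371) = 813116371 · (1 − 1/89) · (1 − 1/97) · (1 − 1/971)
       = 813116371 · 8194560/8382643 = 794872320.

794872320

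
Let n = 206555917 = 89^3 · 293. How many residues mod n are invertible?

φ(206555917) = 206555917 · (1 − 1/89) · (1 − 1/293)
       = 206555917 · 25696/26077 = 203538016.

203538016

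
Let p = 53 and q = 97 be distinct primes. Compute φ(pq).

4992

φ(pq) = (p−1)(q−1) = 52 · 96 = 4992.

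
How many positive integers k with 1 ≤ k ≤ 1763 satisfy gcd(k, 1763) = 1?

1680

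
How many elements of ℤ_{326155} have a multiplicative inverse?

241920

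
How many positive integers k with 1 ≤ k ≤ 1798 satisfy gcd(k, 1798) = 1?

1798 = 2 × 29 × 31.
φ(2) = 2 − 1 = 1.
φ(29) = 29 − 1 = 28.
φ(31) = 31 − 1 = 30.
φ(1798) = 1 × 28 × 30 = 840.

840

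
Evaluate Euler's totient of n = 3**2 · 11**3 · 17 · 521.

φ(3^2) = 3^2 − 3^1 = 9 − 3 = 6.
φ(11^3) = 11^2·(11−1) = 121·10 = 1210.
φ(17) = 17 − 1 = 16.
φ(521) = 521 − 1 = 520.
Since φ is multiplicative, φ(106098003) = 6 · 1210 · 16 · 520 = 60403200.

60403200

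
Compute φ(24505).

Prime factorization: 24505 = 5 × 13^2 × 29.
φ(5) = 5 − 1 = 4.
φ(13^2) = 13^1·(13−1) = 13·12 = 156.
φ(29) = 29 − 1 = 28.
Multiply: 4 · 156 · 28 = 17472.

17472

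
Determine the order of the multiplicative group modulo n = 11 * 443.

φ(4873) = 4873 · (1 − 1/11) · (1 − 1/443)
       = 4873 · 4420/4873 = 4420.

4420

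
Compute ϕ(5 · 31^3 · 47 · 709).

φ(4963627465) = 4963627465 · (1 − 1/5) · (1 − 1/31) · (1 − 1/47) · (1 − 1/709)
       = 4963627465 · 3908160/5165065 = 3755741760.

3755741760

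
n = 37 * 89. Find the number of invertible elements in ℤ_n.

3168

φ(37) = 37 − 1 = 36.
φ(89) = 89 − 1 = 88.
Since φ is multiplicative, φ(3293) = 36 · 88 = 3168.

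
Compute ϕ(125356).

125356 = 2^2 · 7 · 11^2 · 37.
φ(125356) = 125356 · (1 − 1/2) · (1 − 1/7) · (1 − 1/11) · (1 − 1/37)
       = 125356 · 2160/5698 = 47520.

47520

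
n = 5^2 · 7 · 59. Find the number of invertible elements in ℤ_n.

6960

φ(10325) = 10325 · (1 − 1/5) · (1 − 1/7) · (1 − 1/59)
       = 10325 · 1392/2065 = 6960.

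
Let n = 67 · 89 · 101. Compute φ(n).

φ(602263) = 602263 · (1 − 1/67) · (1 − 1/89) · (1 − 1/101)
       = 602263 · 580800/602263 = 580800.

580800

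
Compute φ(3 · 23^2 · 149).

149776

φ(3) = 3 − 1 = 2.
φ(23^2) = 23^2 − 23^1 = 529 − 23 = 506.
φ(149) = 149 − 1 = 148.
Since φ is multiplicative, φ(236463) = 2 · 506 · 148 = 149776.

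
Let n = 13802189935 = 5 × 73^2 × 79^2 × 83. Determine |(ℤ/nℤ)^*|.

10623090816

φ(13802189935) = 13802189935 · (1 − 1/5) · (1 − 1/73) · (1 − 1/79) · (1 − 1/83)
       = 13802189935 · 1842048/2393305 = 10623090816.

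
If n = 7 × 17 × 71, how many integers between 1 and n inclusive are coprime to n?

6720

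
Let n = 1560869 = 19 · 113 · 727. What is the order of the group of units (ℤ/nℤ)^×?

1463616

φ(1560869) = 1560869 · (1 − 1/19) · (1 − 1/113) · (1 − 1/727)
       = 1560869 · 1463616/1560869 = 1463616.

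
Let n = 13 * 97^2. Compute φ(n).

φ(13) = 13 − 1 = 12.
φ(97^2) = 97^2 − 97^1 = 9409 − 97 = 9312.
Since φ is multiplicative, φ(122317) = 12 · 9312 = 111744.

111744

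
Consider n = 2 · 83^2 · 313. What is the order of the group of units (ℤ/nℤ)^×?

φ(2) = 2 − 1 = 1.
φ(83^2) = 83^1·(83−1) = 83·82 = 6806.
φ(313) = 313 − 1 = 312.
φ(4312514) = 1 × 6806 × 312 = 2123472.

2123472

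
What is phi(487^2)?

φ(237169) = 237169 · (1 − 1/487)
       = 237169 · 486/487 = 236682.

236682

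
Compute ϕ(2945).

2160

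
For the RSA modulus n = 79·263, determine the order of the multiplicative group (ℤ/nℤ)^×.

φ(79) = 79 − 1 = 78.
φ(263) = 263 − 1 = 262.
φ(20777) = 78 × 262 = 20436.

20436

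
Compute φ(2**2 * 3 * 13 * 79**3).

23366304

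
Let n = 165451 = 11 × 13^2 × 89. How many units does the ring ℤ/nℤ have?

137280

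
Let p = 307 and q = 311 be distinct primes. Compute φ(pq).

φ(307) = 307 − 1 = 306.
φ(311) = 311 − 1 = 310.
φ(95477) = 306 × 310 = 94860.

94860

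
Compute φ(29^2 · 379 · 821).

φ(261684719) = 261684719 · (1 − 1/29) · (1 − 1/379) · (1 − 1/821)
       = 261684719 · 8678880/9023611 = 251687520.

251687520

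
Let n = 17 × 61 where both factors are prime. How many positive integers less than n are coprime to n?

φ(17) = 17 − 1 = 16.
φ(61) = 61 − 1 = 60.
φ(1037) = 16 × 60 = 960.

960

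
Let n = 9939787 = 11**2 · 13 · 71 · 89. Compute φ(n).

φ(9939787) = 9939787 · (1 − 1/11) · (1 − 1/13) · (1 − 1/71) · (1 − 1/89)
       = 9939787 · 739200/903617 = 8131200.

8131200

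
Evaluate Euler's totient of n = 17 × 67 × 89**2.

φ(9022019) = 9022019 · (1 − 1/17) · (1 − 1/67) · (1 − 1/89)
       = 9022019 · 92928/101371 = 8270592.

8270592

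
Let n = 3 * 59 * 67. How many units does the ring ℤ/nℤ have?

7656

φ(11859) = 11859 · (1 − 1/3) · (1 − 1/59) · (1 − 1/67)
       = 11859 · 7656/11859 = 7656.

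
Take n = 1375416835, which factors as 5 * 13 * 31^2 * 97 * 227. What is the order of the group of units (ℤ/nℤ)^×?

968509440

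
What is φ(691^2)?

476790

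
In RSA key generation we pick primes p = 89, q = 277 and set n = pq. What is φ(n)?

24288

φ(24653) = 24653 · (1 − 1/89) · (1 − 1/277)
       = 24653 · 24288/24653 = 24288.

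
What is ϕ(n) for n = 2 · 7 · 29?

φ(406) = 406 · (1 − 1/2) · (1 − 1/7) · (1 − 1/29)
       = 406 · 168/406 = 168.

168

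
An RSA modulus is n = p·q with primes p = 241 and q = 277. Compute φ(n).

66240

φ(66757) = 66757 · (1 − 1/241) · (1 − 1/277)
       = 66757 · 66240/66757 = 66240.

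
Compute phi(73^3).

φ(389017) = 389017 · (1 − 1/73)
       = 389017 · 72/73 = 383688.

383688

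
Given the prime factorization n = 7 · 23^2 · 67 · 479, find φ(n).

95779728

φ(7) = 7 − 1 = 6.
φ(23^2) = 23^2 − 23^1 = 529 − 23 = 506.
φ(67) = 67 − 1 = 66.
φ(479) = 479 − 1 = 478.
Since φ is multiplicative, φ(118840379) = 6 · 506 · 66 · 478 = 95779728.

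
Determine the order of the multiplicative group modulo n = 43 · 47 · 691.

φ(1396511) = 1396511 · (1 − 1/43) · (1 − 1/47) · (1 − 1/691)
       = 1396511 · 1333080/1396511 = 1333080.

1333080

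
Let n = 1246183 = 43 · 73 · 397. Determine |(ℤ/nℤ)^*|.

φ(1246183) = 1246183 · (1 − 1/43) · (1 − 1/73) · (1 − 1/397)
       = 1246183 · 1197504/1246183 = 1197504.

1197504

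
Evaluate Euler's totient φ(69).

First factor: 69 = 3 × 23.
φ(3) = 3 − 1 = 2.
φ(23) = 23 − 1 = 22.
Multiply: 2 · 22 = 44.

44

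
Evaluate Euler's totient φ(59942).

Factor 59942: 59942 = 2 × 17 × 41 × 43.
φ(59942) = 59942 · (1 − 1/2) · (1 − 1/17) · (1 − 1/41) · (1 − 1/43)
       = 59942 · 26880/59942 = 26880.

26880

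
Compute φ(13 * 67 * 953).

753984

φ(13) = 13 − 1 = 12.
φ(67) = 67 − 1 = 66.
φ(953) = 953 − 1 = 952.
Since φ is multiplicative, φ(830063) = 12 · 66 · 952 = 753984.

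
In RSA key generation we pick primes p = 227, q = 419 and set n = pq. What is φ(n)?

φ(227) = 227 − 1 = 226.
φ(419) = 419 − 1 = 418.
Since φ is multiplicative, φ(95113) = 226 · 418 = 94468.

94468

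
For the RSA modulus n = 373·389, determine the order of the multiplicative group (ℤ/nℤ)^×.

144336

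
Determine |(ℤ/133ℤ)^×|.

108

First factor: 133 = 7 · 19.
φ(133) = 133 · (1 − 1/7) · (1 − 1/19)
       = 133 · 108/133 = 108.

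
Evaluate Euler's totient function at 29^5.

19803868

φ(20511149) = 20511149 · (1 − 1/29)
       = 20511149 · 28/29 = 19803868.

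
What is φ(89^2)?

7832

φ(7921) = 7921 · (1 − 1/89)
       = 7921 · 88/89 = 7832.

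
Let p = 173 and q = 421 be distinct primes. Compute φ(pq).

72240

φ(173) = 173 − 1 = 172.
φ(421) = 421 − 1 = 420.
Since φ is multiplicative, φ(72833) = 172 · 420 = 72240.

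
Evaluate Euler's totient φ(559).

504

Prime factorization: 559 = 13 * 43.
φ(559) = 559 · (1 − 1/13) · (1 − 1/43)
       = 559 · 504/559 = 504.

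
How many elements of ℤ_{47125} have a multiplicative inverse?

33600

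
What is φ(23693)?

21168

Factor 23693: 23693 = 19 · 29 · 43.
φ(19) = 19 − 1 = 18.
φ(29) = 29 − 1 = 28.
φ(43) = 43 − 1 = 42.
Multiply: 18 · 28 · 42 = 21168.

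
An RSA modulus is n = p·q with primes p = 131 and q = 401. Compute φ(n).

φ(n) = (p − 1)(q − 1) = (131−1)(401−1) = 130·400 = 52000.

52000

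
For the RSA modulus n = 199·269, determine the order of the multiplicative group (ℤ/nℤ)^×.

φ(199) = 199 − 1 = 198.
φ(269) = 269 − 1 = 268.
Since φ is multiplicative, φ(53531) = 198 · 268 = 53064.

53064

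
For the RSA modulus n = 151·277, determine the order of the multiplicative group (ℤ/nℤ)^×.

41400

φ(151) = 151 − 1 = 150.
φ(277) = 277 − 1 = 276.
φ(41827) = 150 × 276 = 41400.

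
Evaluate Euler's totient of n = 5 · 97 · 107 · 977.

39727104

φ(5) = 5 − 1 = 4.
φ(97) = 97 − 1 = 96.
φ(107) = 107 − 1 = 106.
φ(977) = 977 − 1 = 976.
Since φ is multiplicative, φ(50701415) = 4 · 96 · 106 · 976 = 39727104.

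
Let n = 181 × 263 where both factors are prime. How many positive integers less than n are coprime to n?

φ(pq) = (p−1)(q−1) = 180 · 262 = 47160.

47160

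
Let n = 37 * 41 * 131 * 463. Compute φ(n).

φ(92010601) = 92010601 · (1 − 1/37) · (1 − 1/41) · (1 − 1/131) · (1 − 1/463)
       = 92010601 · 86486400/92010601 = 86486400.

86486400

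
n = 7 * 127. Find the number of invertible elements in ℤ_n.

756

φ(889) = 889 · (1 − 1/7) · (1 − 1/127)
       = 889 · 756/889 = 756.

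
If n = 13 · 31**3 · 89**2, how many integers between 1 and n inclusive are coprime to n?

2709558720

φ(3067668643) = 3067668643 · (1 − 1/13) · (1 − 1/31) · (1 − 1/89)
       = 3067668643 · 31680/35867 = 2709558720.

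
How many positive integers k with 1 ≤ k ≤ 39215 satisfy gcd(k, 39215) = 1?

Prime factorization: 39215 = 5 · 11 · 23 · 31.
φ(5) = 5 − 1 = 4.
φ(11) = 11 − 1 = 10.
φ(23) = 23 − 1 = 22.
φ(31) = 31 − 1 = 30.
Since φ is multiplicative, φ(39215) = 4 · 10 · 22 · 30 = 26400.

26400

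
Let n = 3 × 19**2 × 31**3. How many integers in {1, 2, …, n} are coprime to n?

19719720

φ(32263653) = 32263653 · (1 − 1/3) · (1 − 1/19) · (1 − 1/31)
       = 32263653 · 1080/1767 = 19719720.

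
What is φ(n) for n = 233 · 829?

192096

φ(233) = 233 − 1 = 232.
φ(829) = 829 − 1 = 828.
Since φ is multiplicative, φ(193157) = 232 · 828 = 192096.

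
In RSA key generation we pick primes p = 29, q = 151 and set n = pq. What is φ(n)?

φ(n) = (p − 1)(q − 1) = (29−1)(151−1) = 28·150 = 4200.

4200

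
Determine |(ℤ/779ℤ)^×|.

720

First factor: 779 = 19 · 41.
φ(779) = 779 · (1 − 1/19) · (1 − 1/41)
       = 779 · 720/779 = 720.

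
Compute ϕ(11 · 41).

φ(11) = 11 − 1 = 10.
φ(41) = 41 − 1 = 40.
Multiply: 10 · 40 = 400.

400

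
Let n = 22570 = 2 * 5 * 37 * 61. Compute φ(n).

8640

φ(22570) = 22570 · (1 − 1/2) · (1 − 1/5) · (1 − 1/37) · (1 − 1/61)
       = 22570 · 8640/22570 = 8640.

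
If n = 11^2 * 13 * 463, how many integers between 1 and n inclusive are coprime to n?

609840

φ(11^2) = 11^2 − 11^1 = 121 − 11 = 110.
φ(13) = 13 − 1 = 12.
φ(463) = 463 − 1 = 462.
φ(728299) = 110 × 12 × 462 = 609840.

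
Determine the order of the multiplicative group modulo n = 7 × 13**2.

936

φ(7) = 7 − 1 = 6.
φ(13^2) = 13^1·(13−1) = 13·12 = 156.
Since φ is multiplicative, φ(1183) = 6 · 156 = 936.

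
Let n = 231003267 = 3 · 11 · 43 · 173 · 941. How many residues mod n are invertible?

135811200

φ(231003267) = 231003267 · (1 − 1/3) · (1 − 1/11) · (1 − 1/43) · (1 − 1/173) · (1 − 1/941)
       = 231003267 · 135811200/231003267 = 135811200.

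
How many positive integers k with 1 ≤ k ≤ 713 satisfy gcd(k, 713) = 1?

660

713 = 23 · 31.
φ(713) = 713 · (1 − 1/23) · (1 − 1/31)
       = 713 · 660/713 = 660.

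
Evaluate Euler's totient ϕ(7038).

Factor 7038: 7038 = 2 * 3^2 * 17 * 23.
φ(7038) = 7038 · (1 − 1/2) · (1 − 1/3) · (1 − 1/17) · (1 − 1/23)
       = 7038 · 704/2346 = 2112.

2112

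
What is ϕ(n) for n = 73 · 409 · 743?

φ(22183751) = 22183751 · (1 − 1/73) · (1 − 1/409) · (1 − 1/743)
       = 22183751 · 21796992/22183751 = 21796992.

21796992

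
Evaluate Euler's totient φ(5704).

2640

First factor: 5704 = 2^3 · 23 · 31.
φ(5704) = 5704 · (1 − 1/2) · (1 − 1/23) · (1 − 1/31)
       = 5704 · 660/1426 = 2640.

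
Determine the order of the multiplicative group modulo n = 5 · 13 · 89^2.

375936

φ(5) = 5 − 1 = 4.
φ(13) = 13 − 1 = 12.
φ(89^2) = 89^2 − 89^1 = 7921 − 89 = 7832.
Since φ is multiplicative, φ(514865) = 4 · 12 · 7832 = 375936.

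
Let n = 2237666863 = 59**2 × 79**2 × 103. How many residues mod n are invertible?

2150809128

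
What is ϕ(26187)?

26187 = 3 × 7 × 29 × 43.
φ(3) = 3 − 1 = 2.
φ(7) = 7 − 1 = 6.
φ(29) = 29 − 1 = 28.
φ(43) = 43 − 1 = 42.
Multiply: 2 · 6 · 28 · 42 = 14112.

14112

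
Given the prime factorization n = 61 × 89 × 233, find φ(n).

φ(1264957) = 1264957 · (1 − 1/61) · (1 − 1/89) · (1 − 1/233)
       = 1264957 · 1224960/1264957 = 1224960.

1224960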